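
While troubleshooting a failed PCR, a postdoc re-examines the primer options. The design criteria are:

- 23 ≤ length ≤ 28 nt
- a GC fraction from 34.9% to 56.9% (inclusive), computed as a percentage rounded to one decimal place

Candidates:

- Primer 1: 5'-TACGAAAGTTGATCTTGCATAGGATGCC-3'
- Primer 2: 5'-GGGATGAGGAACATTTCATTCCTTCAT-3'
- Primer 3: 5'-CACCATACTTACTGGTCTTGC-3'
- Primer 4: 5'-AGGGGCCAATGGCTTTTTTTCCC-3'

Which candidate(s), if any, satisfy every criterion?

Primer 1 (28 nt, A=8 T=8 G=7 C=5): length 28 ✓; GC 12/28 = 42.9% ✓ — passes.
Primer 2 (27 nt, A=7 T=9 G=6 C=5): length 27 ✓; GC 11/27 = 40.7% ✓ — passes.
Primer 3 (21 nt, A=4 T=7 G=3 C=7): length 21, outside 23–28 ✗; GC 10/21 = 47.6% ✓ — fails.
Primer 4 (23 nt, A=3 T=8 G=6 C=6): length 23 ✓; GC 12/23 = 52.2% ✓ — passes.

Primer 1, Primer 2 and Primer 4.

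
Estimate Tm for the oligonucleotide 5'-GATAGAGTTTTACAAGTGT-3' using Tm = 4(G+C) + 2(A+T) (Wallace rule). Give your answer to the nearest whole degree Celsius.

50°C

Base counts: A=6, T=7, G=5, C=1 (length 19).
Tm = 2·(6+7) + 4·(5+1) = 2·13 + 4·6 = 26 + 24 = 50°C.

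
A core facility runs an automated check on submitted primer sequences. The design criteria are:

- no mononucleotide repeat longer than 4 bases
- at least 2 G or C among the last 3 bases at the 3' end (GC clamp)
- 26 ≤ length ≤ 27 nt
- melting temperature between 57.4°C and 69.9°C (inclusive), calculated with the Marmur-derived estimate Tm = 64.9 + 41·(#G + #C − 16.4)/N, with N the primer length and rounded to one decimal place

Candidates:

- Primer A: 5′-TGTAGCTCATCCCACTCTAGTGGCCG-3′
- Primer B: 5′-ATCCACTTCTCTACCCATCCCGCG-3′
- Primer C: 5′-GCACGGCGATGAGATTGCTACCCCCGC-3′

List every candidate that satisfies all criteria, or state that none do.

Primer A (26 nt, A=4 T=7 G=6 C=9): longest run = 3 ✓; 3' end CCG has 3 G/C ✓; length 26 ✓; Tm = 64.9 + 41·(15 − 16.4)/26 = 62.7°C ✓ — passes.
Primer B (24 nt, A=4 T=6 G=2 C=12): longest run = 3 ✓; 3' end GCG has 3 G/C ✓; length 24, outside 26–27 ✗; Tm = 64.9 + 41·(14 − 16.4)/24 = 60.8°C ✓ — fails.
Primer C (27 nt, A=5 T=4 G=8 C=10): longest run = 5, exceeds 4 ✗; 3' end CGC has 3 G/C ✓; length 27 ✓; Tm = 64.9 + 41·(18 − 16.4)/27 = 67.3°C ✓ — fails.

Primer A only.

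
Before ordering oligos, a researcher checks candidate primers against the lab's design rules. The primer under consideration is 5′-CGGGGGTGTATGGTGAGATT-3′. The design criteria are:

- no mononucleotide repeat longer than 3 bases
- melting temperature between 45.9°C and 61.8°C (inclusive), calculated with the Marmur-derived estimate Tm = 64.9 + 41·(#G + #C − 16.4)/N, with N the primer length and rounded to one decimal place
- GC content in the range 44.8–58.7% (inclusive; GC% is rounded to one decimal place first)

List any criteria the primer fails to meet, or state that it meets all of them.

Base counts: A=3, T=6, G=10, C=1 (length 20).
homopolymer run: longest run = 5, exceeds 3 ✗
Tm: Tm = 64.9 + 41·(11 − 16.4)/20 = 53.8°C ✓
GC content: GC 11/20 = 55.0% ✓

Fails: homopolymer run.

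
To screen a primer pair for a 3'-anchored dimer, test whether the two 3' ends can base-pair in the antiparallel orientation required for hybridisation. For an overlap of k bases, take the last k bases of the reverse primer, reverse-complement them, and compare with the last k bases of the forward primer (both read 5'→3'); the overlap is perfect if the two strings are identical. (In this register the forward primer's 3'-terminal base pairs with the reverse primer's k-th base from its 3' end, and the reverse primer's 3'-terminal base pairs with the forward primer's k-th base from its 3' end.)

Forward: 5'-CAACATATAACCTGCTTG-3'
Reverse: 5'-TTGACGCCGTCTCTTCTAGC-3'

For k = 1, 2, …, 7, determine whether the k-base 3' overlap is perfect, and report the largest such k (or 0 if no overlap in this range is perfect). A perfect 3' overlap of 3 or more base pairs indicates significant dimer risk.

Last 7 bases (5'→3') — forward …CTGCTTG, reverse …TTCTAGC.
Reverse complement of the reverse primer's last 7 bases: GCTAGAA; its first k bases are the reverse complement of the reverse primer's last k bases, so a perfect k-base overlap needs the forward primer's last k bases to equal them.
Comparing (forward last k vs required): k=1: G vs G ✓; k=2: TG vs GC ✗; k=3: TTG vs GCT ✗; k=4: CTTG vs GCTA ✗; k=5: GCTTG vs GCTAG ✗; k=6: TGCTTG vs GCTAGA ✗; k=7: CTGCTTG vs GCTAGAA ✗.
Only k = 1 is perfect, so the longest perfect 3' overlap is 1.

Longest perfect overlap: 1 complementary base pair; below the dimer-risk threshold (threshold 3).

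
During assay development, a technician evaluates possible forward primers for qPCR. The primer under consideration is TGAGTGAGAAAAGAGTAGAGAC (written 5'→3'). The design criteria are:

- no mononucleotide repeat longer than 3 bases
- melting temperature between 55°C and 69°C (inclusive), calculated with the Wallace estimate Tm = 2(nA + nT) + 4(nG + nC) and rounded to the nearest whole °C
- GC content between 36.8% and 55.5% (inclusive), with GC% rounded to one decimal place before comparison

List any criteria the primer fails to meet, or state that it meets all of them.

Fails: homopolymer run.

Base counts: A=10, T=3, G=8, C=1 (length 22).
homopolymer run: longest run = 4, exceeds 3 ✗
Tm: Tm = 2·13 + 4·9 = 62°C ✓
GC content: GC 9/22 = 40.9% ✓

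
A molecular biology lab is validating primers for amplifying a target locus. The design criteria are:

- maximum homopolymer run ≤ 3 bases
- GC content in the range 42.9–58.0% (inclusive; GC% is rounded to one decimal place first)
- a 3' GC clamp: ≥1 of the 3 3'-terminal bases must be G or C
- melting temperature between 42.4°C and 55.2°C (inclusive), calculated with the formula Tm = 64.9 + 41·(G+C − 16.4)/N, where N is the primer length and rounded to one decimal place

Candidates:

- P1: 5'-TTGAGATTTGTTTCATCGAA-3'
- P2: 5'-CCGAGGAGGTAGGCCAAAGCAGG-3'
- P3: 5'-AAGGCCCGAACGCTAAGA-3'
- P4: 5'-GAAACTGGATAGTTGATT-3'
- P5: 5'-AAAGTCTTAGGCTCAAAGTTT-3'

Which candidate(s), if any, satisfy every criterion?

P1 (20 nt, A=5 T=9 G=4 C=2): longest run = 3 ✓; GC 6/20 = 30.0%, outside 42.9–58.0% ✗; 3' end GAA has 1 G/C ✓; Tm = 64.9 + 41·(6 − 16.4)/20 = 43.6°C ✓ — fails.
P2 (23 nt, A=7 T=1 G=10 C=5): longest run = 3 ✓; GC 15/23 = 65.2%, outside 42.9–58.0% ✗; 3' end AGG has 2 G/C ✓; Tm = 64.9 + 41·(15 − 16.4)/23 = 62.4°C, outside 42.4–55.2°C ✗ — fails.
P3 (18 nt, A=7 T=1 G=5 C=5): longest run = 3 ✓; GC 10/18 = 55.6% ✓; 3' end AGA has 1 G/C ✓; Tm = 64.9 + 41·(10 − 16.4)/18 = 50.3°C ✓ — passes.
P4 (18 nt, A=6 T=6 G=5 C=1): longest run = 3 ✓; GC 6/18 = 33.3%, outside 42.9–58.0% ✗; 3' end ATT has 0 G/C, need ≥1 ✗; Tm = 64.9 + 41·(6 − 16.4)/18 = 41.2°C, outside 42.4–55.2°C ✗ — fails.
P5 (21 nt, A=7 T=7 G=4 C=3): longest run = 3 ✓; GC 7/21 = 33.3%, outside 42.9–58.0% ✗; 3' end TTT has 0 G/C, need ≥1 ✗; Tm = 64.9 + 41·(7 − 16.4)/21 = 46.5°C ✓ — fails.

P3 only.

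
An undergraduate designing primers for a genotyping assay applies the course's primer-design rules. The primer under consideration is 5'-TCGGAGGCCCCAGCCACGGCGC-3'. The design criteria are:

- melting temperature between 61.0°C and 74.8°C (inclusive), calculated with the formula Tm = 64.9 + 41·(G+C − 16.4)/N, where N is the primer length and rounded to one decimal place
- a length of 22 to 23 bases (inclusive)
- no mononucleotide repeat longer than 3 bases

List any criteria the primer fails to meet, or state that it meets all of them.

Fails: homopolymer run.

Base counts: A=3, T=1, G=8, C=10 (length 22).
Tm: Tm = 64.9 + 41·(18 − 16.4)/22 = 67.9°C ✓
length: length 22 ✓
homopolymer run: longest run = 4, exceeds 3 ✗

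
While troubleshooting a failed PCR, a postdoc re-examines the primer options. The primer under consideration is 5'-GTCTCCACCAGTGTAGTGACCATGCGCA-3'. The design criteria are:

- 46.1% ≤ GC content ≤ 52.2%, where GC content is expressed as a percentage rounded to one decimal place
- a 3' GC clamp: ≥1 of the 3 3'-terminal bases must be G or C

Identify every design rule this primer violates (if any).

Base counts: A=6, T=6, G=7, C=9 (length 28).
GC content: GC 16/28 = 57.1%, outside 46.1–52.2% ✗
GC clamp: 3' end GCA has 2 G/C ✓

Fails: GC content.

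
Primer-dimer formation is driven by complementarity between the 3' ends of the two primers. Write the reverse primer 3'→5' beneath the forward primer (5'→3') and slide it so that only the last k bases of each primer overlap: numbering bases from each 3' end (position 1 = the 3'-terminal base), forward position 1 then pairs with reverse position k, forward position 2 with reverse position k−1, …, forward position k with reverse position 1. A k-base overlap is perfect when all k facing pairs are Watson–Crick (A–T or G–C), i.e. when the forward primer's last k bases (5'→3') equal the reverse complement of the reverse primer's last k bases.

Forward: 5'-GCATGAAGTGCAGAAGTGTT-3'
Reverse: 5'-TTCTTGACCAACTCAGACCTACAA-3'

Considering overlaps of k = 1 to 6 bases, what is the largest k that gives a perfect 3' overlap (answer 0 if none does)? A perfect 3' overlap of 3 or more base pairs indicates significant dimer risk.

Longest perfect overlap: 2 complementary base pairs; below the dimer-risk threshold (threshold 3).

Last 6 bases (5'→3') — forward …AGTGTT, reverse …CTACAA.
Reverse complement of the reverse primer's last 6 bases: TTGTAG; its first k bases are the reverse complement of the reverse primer's last k bases, so a perfect k-base overlap needs the forward primer's last k bases to equal them.
Comparing (forward last k vs required): k=1: T vs T ✓; k=2: TT vs TT ✓; k=3: GTT vs TTG ✗; k=4: TGTT vs TTGT ✗; k=5: GTGTT vs TTGTA ✗; k=6: AGTGTT vs TTGTAG ✗.
Perfect overlaps at k = 1, 2; the largest is 2.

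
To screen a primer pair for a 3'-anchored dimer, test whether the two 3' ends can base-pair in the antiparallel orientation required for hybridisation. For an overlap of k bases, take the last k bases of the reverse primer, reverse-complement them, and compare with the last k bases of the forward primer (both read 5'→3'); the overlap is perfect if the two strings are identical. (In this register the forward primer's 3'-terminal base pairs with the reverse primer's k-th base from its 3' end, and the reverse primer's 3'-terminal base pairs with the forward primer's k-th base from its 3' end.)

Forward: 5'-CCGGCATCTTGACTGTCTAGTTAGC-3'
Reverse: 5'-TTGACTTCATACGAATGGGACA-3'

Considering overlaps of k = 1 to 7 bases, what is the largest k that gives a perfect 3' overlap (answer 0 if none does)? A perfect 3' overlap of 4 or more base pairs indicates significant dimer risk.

Last 7 bases (5'→3') — forward …AGTTAGC, reverse …TGGGACA.
Reverse complement of the reverse primer's last 7 bases: TGTCCCA; its first k bases are the reverse complement of the reverse primer's last k bases, so a perfect k-base overlap needs the forward primer's last k bases to equal them.
Comparing (forward last k vs required): k=1: C vs T ✗; k=2: GC vs TG ✗; k=3: AGC vs TGT ✗; k=4: TAGC vs TGTC ✗; k=5: TTAGC vs TGTCC ✗; k=6: GTTAGC vs TGTCCC ✗; k=7: AGTTAGC vs TGTCCCA ✗.
No overlap length from 1 to 7 is perfect, so the longest perfect 3' overlap is 0.

Longest perfect overlap: 0 complementary base pairs; below the dimer-risk threshold (threshold 4).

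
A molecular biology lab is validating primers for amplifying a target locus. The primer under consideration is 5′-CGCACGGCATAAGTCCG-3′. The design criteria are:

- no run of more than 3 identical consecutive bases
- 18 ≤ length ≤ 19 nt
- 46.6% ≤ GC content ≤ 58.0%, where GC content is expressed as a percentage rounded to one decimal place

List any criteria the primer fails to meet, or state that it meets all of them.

Fails: length, GC content.

Base counts: A=4, T=2, G=5, C=6 (length 17).
homopolymer run: longest run = 2 ✓
length: length 17, outside 18–19 ✗
GC content: GC 11/17 = 64.7%, outside 46.6–58.0% ✗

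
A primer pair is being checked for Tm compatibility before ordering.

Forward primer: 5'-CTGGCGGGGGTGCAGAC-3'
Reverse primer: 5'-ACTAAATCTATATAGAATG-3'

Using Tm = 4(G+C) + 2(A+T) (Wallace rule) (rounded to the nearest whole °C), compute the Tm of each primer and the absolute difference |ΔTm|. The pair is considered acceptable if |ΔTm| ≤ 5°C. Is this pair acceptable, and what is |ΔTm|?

|ΔTm| = 14°C; the pair is not acceptable.

Forward: A=2 T=2 G=9 C=4 → Tm = 2·4 + 4·13 = 60°C.
Reverse: A=9 T=6 G=2 C=2 → Tm = 2·15 + 4·4 = 46°C.
|ΔTm| = |60 − 46| = 14°C, > 5°C.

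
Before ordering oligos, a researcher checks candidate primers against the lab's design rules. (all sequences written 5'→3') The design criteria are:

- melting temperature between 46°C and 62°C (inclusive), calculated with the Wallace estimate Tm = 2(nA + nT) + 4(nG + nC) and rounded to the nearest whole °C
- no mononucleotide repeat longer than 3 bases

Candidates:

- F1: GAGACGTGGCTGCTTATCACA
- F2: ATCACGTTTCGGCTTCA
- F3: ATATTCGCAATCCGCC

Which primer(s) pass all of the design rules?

F1 (21 nt, A=5 T=5 G=6 C=5): Tm = 2·10 + 4·11 = 64°C, outside 46–62°C ✗; longest run = 2 ✓ — fails.
F2 (17 nt, A=3 T=6 G=3 C=5): Tm = 2·9 + 4·8 = 50°C ✓; longest run = 3 ✓ — passes.
F3 (16 nt, A=4 T=4 G=2 C=6): Tm = 2·8 + 4·8 = 48°C ✓; longest run = 2 ✓ — passes.

F2 and F3.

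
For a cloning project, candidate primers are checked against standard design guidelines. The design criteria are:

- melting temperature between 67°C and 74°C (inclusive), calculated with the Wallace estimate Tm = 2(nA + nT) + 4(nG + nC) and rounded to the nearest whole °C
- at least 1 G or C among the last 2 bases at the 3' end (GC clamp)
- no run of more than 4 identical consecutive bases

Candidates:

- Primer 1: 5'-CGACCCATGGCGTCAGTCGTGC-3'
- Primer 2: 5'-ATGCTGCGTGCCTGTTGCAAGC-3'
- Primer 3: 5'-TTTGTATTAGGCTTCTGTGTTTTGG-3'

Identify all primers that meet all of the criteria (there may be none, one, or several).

Primer 1, Primer 2 and Primer 3.

Primer 1 (22 nt, A=3 T=4 G=7 C=8): Tm = 2·7 + 4·15 = 74°C ✓; 3' end GC has 2 G/C ✓; longest run = 3 ✓ — passes.
Primer 2 (22 nt, A=3 T=6 G=7 C=6): Tm = 2·9 + 4·13 = 70°C ✓; 3' end GC has 2 G/C ✓; longest run = 2 ✓ — passes.
Primer 3 (25 nt, A=2 T=14 G=7 C=2): Tm = 2·16 + 4·9 = 68°C ✓; 3' end GG has 2 G/C ✓; longest run = 4 ✓ — passes.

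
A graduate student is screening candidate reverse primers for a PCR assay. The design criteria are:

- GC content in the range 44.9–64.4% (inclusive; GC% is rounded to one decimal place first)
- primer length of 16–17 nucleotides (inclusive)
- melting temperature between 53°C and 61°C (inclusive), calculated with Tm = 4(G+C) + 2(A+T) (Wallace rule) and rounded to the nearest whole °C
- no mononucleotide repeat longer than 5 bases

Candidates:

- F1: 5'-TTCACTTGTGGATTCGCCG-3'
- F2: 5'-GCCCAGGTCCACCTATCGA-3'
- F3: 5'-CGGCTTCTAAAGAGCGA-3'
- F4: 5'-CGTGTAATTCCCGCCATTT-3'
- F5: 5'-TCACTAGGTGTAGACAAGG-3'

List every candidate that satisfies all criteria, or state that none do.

F1 (19 nt, A=2 T=7 G=5 C=5): GC 10/19 = 52.6% ✓; length 19, outside 16–17 ✗; Tm = 2·9 + 4·10 = 58°C ✓; longest run = 2 ✓ — fails.
F2 (19 nt, A=4 T=3 G=4 C=8): GC 12/19 = 63.2% ✓; length 19, outside 16–17 ✗; Tm = 2·7 + 4·12 = 62°C, outside 53–61°C ✗; longest run = 3 ✓ — fails.
F3 (17 nt, A=5 T=3 G=5 C=4): GC 9/17 = 52.9% ✓; length 17 ✓; Tm = 2·8 + 4·9 = 52°C, outside 53–61°C ✗; longest run = 3 ✓ — fails.
F4 (19 nt, A=3 T=7 G=3 C=6): GC 9/19 = 47.4% ✓; length 19, outside 16–17 ✗; Tm = 2·10 + 4·9 = 56°C ✓; longest run = 3 ✓ — fails.
F5 (19 nt, A=6 T=4 G=6 C=3): GC 9/19 = 47.4% ✓; length 19, outside 16–17 ✗; Tm = 2·10 + 4·9 = 56°C ✓; longest run = 2 ✓ — fails.

None of the candidates satisfy all criteria.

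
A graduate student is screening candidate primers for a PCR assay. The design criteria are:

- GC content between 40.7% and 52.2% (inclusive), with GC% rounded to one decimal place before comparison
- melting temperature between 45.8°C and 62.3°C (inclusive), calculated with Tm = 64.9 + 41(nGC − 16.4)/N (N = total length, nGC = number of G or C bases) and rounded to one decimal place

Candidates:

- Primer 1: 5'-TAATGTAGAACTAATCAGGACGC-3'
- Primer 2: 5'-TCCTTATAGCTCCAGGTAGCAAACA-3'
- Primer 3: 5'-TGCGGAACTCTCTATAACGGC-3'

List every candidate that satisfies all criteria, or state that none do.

Primer 2 only.

Primer 1 (23 nt, A=9 T=5 G=5 C=4): GC 9/23 = 39.1%, outside 40.7–52.2% ✗; Tm = 64.9 + 41·(9 − 16.4)/23 = 51.7°C ✓ — fails.
Primer 2 (25 nt, A=8 T=6 G=4 C=7): GC 11/25 = 44.0% ✓; Tm = 64.9 + 41·(11 − 16.4)/25 = 56.0°C ✓ — passes.
Primer 3 (21 nt, A=5 T=5 G=5 C=6): GC 11/21 = 52.4%, outside 40.7–52.2% ✗; Tm = 64.9 + 41·(11 − 16.4)/21 = 54.4°C ✓ — fails.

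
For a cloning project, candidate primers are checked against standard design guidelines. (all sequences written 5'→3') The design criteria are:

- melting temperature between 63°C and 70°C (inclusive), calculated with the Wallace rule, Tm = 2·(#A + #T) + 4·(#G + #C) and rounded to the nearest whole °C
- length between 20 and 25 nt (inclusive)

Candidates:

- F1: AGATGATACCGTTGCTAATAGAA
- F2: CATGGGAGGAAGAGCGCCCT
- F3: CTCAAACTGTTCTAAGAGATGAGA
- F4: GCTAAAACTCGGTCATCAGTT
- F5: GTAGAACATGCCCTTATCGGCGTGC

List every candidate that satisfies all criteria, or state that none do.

F1 (23 nt, A=9 T=6 G=5 C=3): Tm = 2·15 + 4·8 = 62°C, outside 63–70°C ✗; length 23 ✓ — fails.
F2 (20 nt, A=5 T=2 G=8 C=5): Tm = 2·7 + 4·13 = 66°C ✓; length 20 ✓ — passes.
F3 (24 nt, A=9 T=6 G=5 C=4): Tm = 2·15 + 4·9 = 66°C ✓; length 24 ✓ — passes.
F4 (21 nt, A=6 T=6 G=4 C=5): Tm = 2·12 + 4·9 = 60°C, outside 63–70°C ✗; length 21 ✓ — fails.
F5 (25 nt, A=5 T=6 G=7 C=7): Tm = 2·11 + 4·14 = 78°C, outside 63–70°C ✗; length 25 ✓ — fails.

F2 and F3.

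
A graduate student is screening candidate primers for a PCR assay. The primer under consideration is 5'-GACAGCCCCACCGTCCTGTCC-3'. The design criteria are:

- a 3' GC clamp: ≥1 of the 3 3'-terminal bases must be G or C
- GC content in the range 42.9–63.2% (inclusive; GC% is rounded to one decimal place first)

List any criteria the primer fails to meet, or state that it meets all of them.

Fails: GC content.

Base counts: A=3, T=3, G=4, C=11 (length 21).
GC clamp: 3' end TCC has 2 G/C ✓
GC content: GC 15/21 = 71.4%, outside 42.9–63.2% ✗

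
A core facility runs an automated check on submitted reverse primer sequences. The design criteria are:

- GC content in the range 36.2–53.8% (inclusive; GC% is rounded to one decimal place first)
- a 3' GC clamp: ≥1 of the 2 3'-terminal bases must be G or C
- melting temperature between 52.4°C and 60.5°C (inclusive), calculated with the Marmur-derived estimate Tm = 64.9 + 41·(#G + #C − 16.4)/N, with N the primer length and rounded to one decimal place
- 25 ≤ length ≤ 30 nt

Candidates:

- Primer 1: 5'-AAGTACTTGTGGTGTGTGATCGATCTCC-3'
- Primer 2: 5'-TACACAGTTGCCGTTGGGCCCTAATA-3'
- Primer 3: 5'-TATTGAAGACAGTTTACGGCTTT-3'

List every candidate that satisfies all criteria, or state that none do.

Primer 1 only.

Primer 1 (28 nt, A=5 T=10 G=8 C=5): GC 13/28 = 46.4% ✓; 3' end CC has 2 G/C ✓; Tm = 64.9 + 41·(13 − 16.4)/28 = 59.9°C ✓; length 28 ✓ — passes.
Primer 2 (26 nt, A=6 T=7 G=6 C=7): GC 13/26 = 50.0% ✓; 3' end TA has 0 G/C, need ≥1 ✗; Tm = 64.9 + 41·(13 − 16.4)/26 = 59.5°C ✓; length 26 ✓ — fails.
Primer 3 (23 nt, A=6 T=9 G=5 C=3): GC 8/23 = 34.8%, outside 36.2–53.8% ✗; 3' end TT has 0 G/C, need ≥1 ✗; Tm = 64.9 + 41·(8 − 16.4)/23 = 49.9°C, outside 52.4–60.5°C ✗; length 23, outside 25–30 ✗ — fails.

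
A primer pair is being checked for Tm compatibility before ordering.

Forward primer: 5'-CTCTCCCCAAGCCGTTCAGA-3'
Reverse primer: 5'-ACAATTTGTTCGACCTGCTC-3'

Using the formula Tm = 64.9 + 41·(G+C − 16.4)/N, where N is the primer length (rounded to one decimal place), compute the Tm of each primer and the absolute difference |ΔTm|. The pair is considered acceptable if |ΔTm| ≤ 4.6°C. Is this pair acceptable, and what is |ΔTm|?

Forward: G+C = 12, N = 20 → Tm = 64.9 + 41·(12 − 16.4)/20 = 55.9°C.
Reverse: G+C = 9, N = 20 → Tm = 64.9 + 41·(9 − 16.4)/20 = 49.7°C.
|ΔTm| = |55.9 − 49.7| = 6.2°C, > 4.6°C.

|ΔTm| = 6.2°C; the pair is not acceptable.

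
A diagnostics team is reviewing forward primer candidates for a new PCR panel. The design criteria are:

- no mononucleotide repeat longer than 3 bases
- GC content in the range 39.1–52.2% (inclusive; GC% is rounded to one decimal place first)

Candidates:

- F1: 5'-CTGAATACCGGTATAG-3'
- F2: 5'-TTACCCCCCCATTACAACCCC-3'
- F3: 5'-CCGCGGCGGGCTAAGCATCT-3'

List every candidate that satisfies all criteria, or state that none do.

F1 (16 nt, A=5 T=4 G=4 C=3): longest run = 2 ✓; GC 7/16 = 43.8% ✓ — passes.
F2 (21 nt, A=5 T=4 G=0 C=12): longest run = 7, exceeds 3 ✗; GC 12/21 = 57.1%, outside 39.1–52.2% ✗ — fails.
F3 (20 nt, A=3 T=3 G=7 C=7): longest run = 3 ✓; GC 14/20 = 70.0%, outside 39.1–52.2% ✗ — fails.

F1 only.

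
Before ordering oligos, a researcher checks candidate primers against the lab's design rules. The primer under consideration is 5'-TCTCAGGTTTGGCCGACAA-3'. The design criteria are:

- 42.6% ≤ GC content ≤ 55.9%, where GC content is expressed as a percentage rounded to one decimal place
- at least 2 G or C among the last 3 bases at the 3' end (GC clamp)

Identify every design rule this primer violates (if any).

Fails: GC clamp.

Base counts: A=4, T=5, G=5, C=5 (length 19).
GC content: GC 10/19 = 52.6% ✓
GC clamp: 3' end CAA has 1 G/C, need ≥2 ✗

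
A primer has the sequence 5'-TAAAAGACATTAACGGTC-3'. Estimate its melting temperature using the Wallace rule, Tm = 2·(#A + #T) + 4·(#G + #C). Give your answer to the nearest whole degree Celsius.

48°C

Base counts: A=8, T=4, G=3, C=3 (length 18).
Tm = 2·(8+4) + 4·(3+3) = 2·12 + 4·6 = 24 + 24 = 48°C.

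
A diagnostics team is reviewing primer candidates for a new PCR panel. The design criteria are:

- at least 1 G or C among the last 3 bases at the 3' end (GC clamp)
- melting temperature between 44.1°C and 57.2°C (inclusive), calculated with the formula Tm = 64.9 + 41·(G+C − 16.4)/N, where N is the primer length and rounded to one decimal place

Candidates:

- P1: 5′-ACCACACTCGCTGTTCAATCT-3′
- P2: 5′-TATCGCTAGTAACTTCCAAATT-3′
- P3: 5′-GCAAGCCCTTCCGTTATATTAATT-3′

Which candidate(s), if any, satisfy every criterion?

P1 (21 nt, A=5 T=6 G=2 C=8): 3' end TCT has 1 G/C ✓; Tm = 64.9 + 41·(10 − 16.4)/21 = 52.4°C ✓ — passes.
P2 (22 nt, A=7 T=8 G=2 C=5): 3' end ATT has 0 G/C, need ≥1 ✗; Tm = 64.9 + 41·(7 − 16.4)/22 = 47.4°C ✓ — fails.
P3 (24 nt, A=6 T=9 G=3 C=6): 3' end ATT has 0 G/C, need ≥1 ✗; Tm = 64.9 + 41·(9 − 16.4)/24 = 52.3°C ✓ — fails.

P1 only.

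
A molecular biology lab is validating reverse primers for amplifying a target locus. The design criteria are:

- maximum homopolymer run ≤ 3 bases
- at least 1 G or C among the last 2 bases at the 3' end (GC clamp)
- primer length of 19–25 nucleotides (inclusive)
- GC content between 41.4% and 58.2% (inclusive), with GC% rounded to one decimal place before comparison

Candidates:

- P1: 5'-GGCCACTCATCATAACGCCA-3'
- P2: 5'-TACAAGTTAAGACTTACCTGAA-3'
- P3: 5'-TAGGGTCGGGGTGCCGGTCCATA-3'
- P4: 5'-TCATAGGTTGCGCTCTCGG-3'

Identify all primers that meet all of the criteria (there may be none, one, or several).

P1 (20 nt, A=6 T=3 G=3 C=8): longest run = 2 ✓; 3' end CA has 1 G/C ✓; length 20 ✓; GC 11/20 = 55.0% ✓ — passes.
P2 (22 nt, A=9 T=6 G=3 C=4): longest run = 2 ✓; 3' end AA has 0 G/C, need ≥1 ✗; length 22 ✓; GC 7/22 = 31.8%, outside 41.4–58.2% ✗ — fails.
P3 (23 nt, A=3 T=5 G=10 C=5): longest run = 4, exceeds 3 ✗; 3' end TA has 0 G/C, need ≥1 ✗; length 23 ✓; GC 15/23 = 65.2%, outside 41.4–58.2% ✗ — fails.
P4 (19 nt, A=2 T=6 G=6 C=5): longest run = 2 ✓; 3' end GG has 2 G/C ✓; length 19 ✓; GC 11/19 = 57.9% ✓ — passes.

P1 and P4.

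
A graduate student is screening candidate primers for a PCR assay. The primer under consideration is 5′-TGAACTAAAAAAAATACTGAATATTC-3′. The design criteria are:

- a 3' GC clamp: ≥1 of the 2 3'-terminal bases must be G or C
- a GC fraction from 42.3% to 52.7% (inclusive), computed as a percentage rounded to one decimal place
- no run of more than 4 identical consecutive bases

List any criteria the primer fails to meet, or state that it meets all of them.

Fails: GC content, homopolymer run.

Base counts: A=14, T=7, G=2, C=3 (length 26).
GC clamp: 3' end TC has 1 G/C ✓
GC content: GC 5/26 = 19.2%, outside 42.3–52.7% ✗
homopolymer run: longest run = 8, exceeds 4 ✗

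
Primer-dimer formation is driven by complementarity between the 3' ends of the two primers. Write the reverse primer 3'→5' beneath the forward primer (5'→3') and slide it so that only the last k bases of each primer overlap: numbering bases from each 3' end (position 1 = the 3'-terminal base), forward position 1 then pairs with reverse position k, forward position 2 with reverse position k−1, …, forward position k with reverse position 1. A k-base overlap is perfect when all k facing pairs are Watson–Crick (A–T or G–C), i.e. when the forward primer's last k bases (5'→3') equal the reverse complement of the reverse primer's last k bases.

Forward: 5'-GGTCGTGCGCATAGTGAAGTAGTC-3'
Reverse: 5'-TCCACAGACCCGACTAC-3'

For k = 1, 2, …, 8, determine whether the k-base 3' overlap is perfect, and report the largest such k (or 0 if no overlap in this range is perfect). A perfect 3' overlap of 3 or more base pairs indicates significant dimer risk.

Last 8 bases (5'→3') — forward …AAGTAGTC, reverse …CCGACTAC.
Reverse complement of the reverse primer's last 8 bases: GTAGTCGG; its first k bases are the reverse complement of the reverse primer's last k bases, so a perfect k-base overlap needs the forward primer's last k bases to equal them.
Comparing (forward last k vs required): k=1: C vs G ✗; k=2: TC vs GT ✗; k=3: GTC vs GTA ✗; k=4: AGTC vs GTAG ✗; k=5: TAGTC vs GTAGT ✗; k=6: GTAGTC vs GTAGTC ✓; k=7: AGTAGTC vs GTAGTCG ✗; k=8: AAGTAGTC vs GTAGTCGG ✗.
Only k = 6 is perfect, so the longest perfect 3' overlap is 6.

Longest perfect overlap: 6 complementary base pairs; significant dimer risk (threshold 3).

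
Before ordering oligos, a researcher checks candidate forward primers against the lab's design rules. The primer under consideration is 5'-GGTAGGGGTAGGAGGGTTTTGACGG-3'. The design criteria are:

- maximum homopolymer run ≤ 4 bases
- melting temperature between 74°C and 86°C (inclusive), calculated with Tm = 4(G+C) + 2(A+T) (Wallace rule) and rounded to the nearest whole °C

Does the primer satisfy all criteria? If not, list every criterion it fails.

Meets all criteria.

Base counts: A=4, T=6, G=14, C=1 (length 25).
homopolymer run: longest run = 4 ✓
Tm: Tm = 2·10 + 4·15 = 80°C ✓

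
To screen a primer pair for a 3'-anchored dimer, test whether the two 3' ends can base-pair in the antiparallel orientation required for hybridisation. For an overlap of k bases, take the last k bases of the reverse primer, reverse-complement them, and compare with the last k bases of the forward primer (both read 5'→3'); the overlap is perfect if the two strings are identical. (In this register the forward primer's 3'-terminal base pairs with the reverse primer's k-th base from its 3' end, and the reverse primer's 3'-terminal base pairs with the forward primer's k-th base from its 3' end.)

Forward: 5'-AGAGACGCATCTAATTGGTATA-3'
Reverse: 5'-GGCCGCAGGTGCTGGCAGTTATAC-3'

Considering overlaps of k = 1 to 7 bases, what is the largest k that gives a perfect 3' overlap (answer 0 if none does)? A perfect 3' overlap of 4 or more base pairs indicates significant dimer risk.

Longest perfect overlap: 5 complementary base pairs; significant dimer risk (threshold 4).

Last 7 bases (5'→3') — forward …TGGTATA, reverse …GTTATAC.
Reverse complement of the reverse primer's last 7 bases: GTATAAC; its first k bases are the reverse complement of the reverse primer's last k bases, so a perfect k-base overlap needs the forward primer's last k bases to equal them.
Comparing (forward last k vs required): k=1: A vs G ✗; k=2: TA vs GT ✗; k=3: ATA vs GTA ✗; k=4: TATA vs GTAT ✗; k=5: GTATA vs GTATA ✓; k=6: GGTATA vs GTATAA ✗; k=7: TGGTATA vs GTATAAC ✗.
Only k = 5 is perfect, so the longest perfect 3' overlap is 5.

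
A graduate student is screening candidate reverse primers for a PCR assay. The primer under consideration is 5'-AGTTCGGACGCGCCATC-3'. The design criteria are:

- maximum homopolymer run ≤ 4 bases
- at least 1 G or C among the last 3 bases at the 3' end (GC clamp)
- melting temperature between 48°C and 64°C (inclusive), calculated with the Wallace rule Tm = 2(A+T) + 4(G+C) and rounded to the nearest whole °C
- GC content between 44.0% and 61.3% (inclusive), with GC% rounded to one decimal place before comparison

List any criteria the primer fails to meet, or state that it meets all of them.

Base counts: A=3, T=3, G=5, C=6 (length 17).
homopolymer run: longest run = 2 ✓
GC clamp: 3' end ATC has 1 G/C ✓
Tm: Tm = 2·6 + 4·11 = 56°C ✓
GC content: GC 11/17 = 64.7%, outside 44.0–61.3% ✗

Fails: GC content.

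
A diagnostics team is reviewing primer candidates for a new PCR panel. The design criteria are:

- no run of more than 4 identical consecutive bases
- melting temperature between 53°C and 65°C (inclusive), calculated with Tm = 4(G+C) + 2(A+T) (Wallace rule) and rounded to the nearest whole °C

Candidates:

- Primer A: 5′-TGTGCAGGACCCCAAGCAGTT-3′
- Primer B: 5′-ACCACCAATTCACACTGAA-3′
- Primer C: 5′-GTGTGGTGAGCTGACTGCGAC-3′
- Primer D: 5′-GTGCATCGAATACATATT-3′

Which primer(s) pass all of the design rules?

Primer B only.

Primer A (21 nt, A=5 T=4 G=6 C=6): longest run = 4 ✓; Tm = 2·9 + 4·12 = 66°C, outside 53–65°C ✗ — fails.
Primer B (19 nt, A=8 T=3 G=1 C=7): longest run = 2 ✓; Tm = 2·11 + 4·8 = 54°C ✓ — passes.
Primer C (21 nt, A=3 T=5 G=9 C=4): longest run = 2 ✓; Tm = 2·8 + 4·13 = 68°C, outside 53–65°C ✗ — fails.
Primer D (18 nt, A=6 T=6 G=3 C=3): longest run = 2 ✓; Tm = 2·12 + 4·6 = 48°C, outside 53–65°C ✗ — fails.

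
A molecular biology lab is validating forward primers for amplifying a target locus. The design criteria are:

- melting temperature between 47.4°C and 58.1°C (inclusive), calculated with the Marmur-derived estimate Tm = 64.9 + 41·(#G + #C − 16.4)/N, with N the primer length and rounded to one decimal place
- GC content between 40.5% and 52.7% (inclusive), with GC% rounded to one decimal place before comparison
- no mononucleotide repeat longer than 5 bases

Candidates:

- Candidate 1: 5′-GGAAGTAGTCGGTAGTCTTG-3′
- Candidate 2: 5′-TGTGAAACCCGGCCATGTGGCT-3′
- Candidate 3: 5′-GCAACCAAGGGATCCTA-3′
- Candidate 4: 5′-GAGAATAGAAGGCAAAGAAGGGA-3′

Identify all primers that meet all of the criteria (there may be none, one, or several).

Candidate 1 (20 nt, A=4 T=6 G=8 C=2): Tm = 64.9 + 41·(10 − 16.4)/20 = 51.8°C ✓; GC 10/20 = 50.0% ✓; longest run = 2 ✓ — passes.
Candidate 2 (22 nt, A=4 T=5 G=7 C=6): Tm = 64.9 + 41·(13 − 16.4)/22 = 58.6°C, outside 47.4–58.1°C ✗; GC 13/22 = 59.1%, outside 40.5–52.7% ✗; longest run = 3 ✓ — fails.
Candidate 3 (17 nt, A=6 T=2 G=4 C=5): Tm = 64.9 + 41·(9 − 16.4)/17 = 47.1°C, outside 47.4–58.1°C ✗; GC 9/17 = 52.9%, outside 40.5–52.7% ✗; longest run = 3 ✓ — fails.
Candidate 4 (23 nt, A=12 T=1 G=9 C=1): Tm = 64.9 + 41·(10 − 16.4)/23 = 53.5°C ✓; GC 10/23 = 43.5% ✓; longest run = 3 ✓ — passes.

Candidate 1 and Candidate 4.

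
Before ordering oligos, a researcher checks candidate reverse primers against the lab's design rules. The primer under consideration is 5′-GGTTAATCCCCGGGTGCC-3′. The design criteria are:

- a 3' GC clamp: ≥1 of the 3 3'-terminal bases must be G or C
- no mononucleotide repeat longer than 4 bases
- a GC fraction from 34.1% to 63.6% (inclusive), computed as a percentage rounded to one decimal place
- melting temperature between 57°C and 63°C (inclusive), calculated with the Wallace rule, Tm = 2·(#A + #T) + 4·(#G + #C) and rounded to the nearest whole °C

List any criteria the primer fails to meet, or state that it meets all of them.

Base counts: A=2, T=4, G=6, C=6 (length 18).
GC clamp: 3' end GCC has 3 G/C ✓
homopolymer run: longest run = 4 ✓
GC content: GC 12/18 = 66.7%, outside 34.1–63.6% ✗
Tm: Tm = 2·6 + 4·12 = 60°C ✓

Fails: GC content.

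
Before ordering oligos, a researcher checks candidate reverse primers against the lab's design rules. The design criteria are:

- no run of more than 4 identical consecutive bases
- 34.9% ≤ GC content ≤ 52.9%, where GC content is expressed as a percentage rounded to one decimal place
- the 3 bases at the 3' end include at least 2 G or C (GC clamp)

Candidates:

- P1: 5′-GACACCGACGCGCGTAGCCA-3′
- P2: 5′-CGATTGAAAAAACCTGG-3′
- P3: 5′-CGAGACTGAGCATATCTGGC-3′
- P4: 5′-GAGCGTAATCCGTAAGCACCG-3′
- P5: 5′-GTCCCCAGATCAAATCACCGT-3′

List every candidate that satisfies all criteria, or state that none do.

P5 only.

P1 (20 nt, A=5 T=1 G=6 C=8): longest run = 2 ✓; GC 14/20 = 70.0%, outside 34.9–52.9% ✗; 3' end CCA has 2 G/C ✓ — fails.
P2 (17 nt, A=7 T=3 G=4 C=3): longest run = 6, exceeds 4 ✗; GC 7/17 = 41.2% ✓; 3' end TGG has 2 G/C ✓ — fails.
P3 (20 nt, A=5 T=4 G=6 C=5): longest run = 2 ✓; GC 11/20 = 55.0%, outside 34.9–52.9% ✗; 3' end GGC has 3 G/C ✓ — fails.
P4 (21 nt, A=6 T=3 G=6 C=6): longest run = 2 ✓; GC 12/21 = 57.1%, outside 34.9–52.9% ✗; 3' end CCG has 3 G/C ✓ — fails.
P5 (21 nt, A=6 T=4 G=3 C=8): longest run = 4 ✓; GC 11/21 = 52.4% ✓; 3' end CGT has 2 G/C ✓ — passes.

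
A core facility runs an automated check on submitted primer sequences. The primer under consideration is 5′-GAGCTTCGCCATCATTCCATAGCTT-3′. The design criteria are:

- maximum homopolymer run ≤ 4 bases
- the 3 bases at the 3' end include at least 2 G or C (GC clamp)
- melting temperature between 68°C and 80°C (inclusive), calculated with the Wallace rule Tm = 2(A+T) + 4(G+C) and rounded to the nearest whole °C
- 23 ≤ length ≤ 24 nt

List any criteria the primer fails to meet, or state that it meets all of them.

Base counts: A=5, T=8, G=4, C=8 (length 25).
homopolymer run: longest run = 2 ✓
GC clamp: 3' end CTT has 1 G/C, need ≥2 ✗
Tm: Tm = 2·13 + 4·12 = 74°C ✓
length: length 25, outside 23–24 ✗

Fails: GC clamp, length.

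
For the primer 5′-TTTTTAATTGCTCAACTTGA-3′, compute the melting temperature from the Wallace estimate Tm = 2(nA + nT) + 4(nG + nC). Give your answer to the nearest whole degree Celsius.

Base counts: A=5, T=10, G=2, C=3 (length 20).
Tm = 2·(5+10) + 4·(2+3) = 2·15 + 4·5 = 30 + 20 = 50°C.

50°C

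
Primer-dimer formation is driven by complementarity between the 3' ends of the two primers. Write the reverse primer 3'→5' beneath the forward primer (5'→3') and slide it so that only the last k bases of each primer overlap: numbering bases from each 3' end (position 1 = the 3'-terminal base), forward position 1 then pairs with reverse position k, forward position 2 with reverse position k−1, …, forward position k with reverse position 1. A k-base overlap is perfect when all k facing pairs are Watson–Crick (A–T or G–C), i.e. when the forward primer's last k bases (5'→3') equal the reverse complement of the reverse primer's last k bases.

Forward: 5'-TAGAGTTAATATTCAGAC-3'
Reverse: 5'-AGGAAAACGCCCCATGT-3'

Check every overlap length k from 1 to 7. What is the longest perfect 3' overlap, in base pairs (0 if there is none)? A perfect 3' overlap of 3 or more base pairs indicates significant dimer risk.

Last 7 bases (5'→3') — forward …TTCAGAC, reverse …CCCATGT.
Reverse complement of the reverse primer's last 7 bases: ACATGGG; its first k bases are the reverse complement of the reverse primer's last k bases, so a perfect k-base overlap needs the forward primer's last k bases to equal them.
Comparing (forward last k vs required): k=1: C vs A ✗; k=2: AC vs AC ✓; k=3: GAC vs ACA ✗; k=4: AGAC vs ACAT ✗; k=5: CAGAC vs ACATG ✗; k=6: TCAGAC vs ACATGG ✗; k=7: TTCAGAC vs ACATGGG ✗.
Only k = 2 is perfect, so the longest perfect 3' overlap is 2.

Longest perfect overlap: 2 complementary base pairs; below the dimer-risk threshold (threshold 3).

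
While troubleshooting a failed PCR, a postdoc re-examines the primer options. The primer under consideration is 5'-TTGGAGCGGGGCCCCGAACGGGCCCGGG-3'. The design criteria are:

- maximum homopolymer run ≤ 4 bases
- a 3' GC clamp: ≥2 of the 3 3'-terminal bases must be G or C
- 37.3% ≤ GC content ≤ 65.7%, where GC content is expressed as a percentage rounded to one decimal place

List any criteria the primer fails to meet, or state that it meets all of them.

Fails: GC content.

Base counts: A=3, T=2, G=14, C=9 (length 28).
homopolymer run: longest run = 4 ✓
GC clamp: 3' end GGG has 3 G/C ✓
GC content: GC 23/28 = 82.1%, outside 37.3–65.7% ✗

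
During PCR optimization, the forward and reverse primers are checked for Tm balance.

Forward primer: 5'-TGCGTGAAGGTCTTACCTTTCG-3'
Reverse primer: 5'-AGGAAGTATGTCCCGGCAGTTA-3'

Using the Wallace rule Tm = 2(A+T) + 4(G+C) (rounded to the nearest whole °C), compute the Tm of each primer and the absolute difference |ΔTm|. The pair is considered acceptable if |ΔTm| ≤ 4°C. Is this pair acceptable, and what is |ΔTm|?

|ΔTm| = 0°C; the pair is acceptable.

Forward: A=3 T=8 G=6 C=5 → Tm = 2·11 + 4·11 = 66°C.
Reverse: A=6 T=5 G=7 C=4 → Tm = 2·11 + 4·11 = 66°C.
|ΔTm| = |66 − 66| = 0°C, ≤ 4°C.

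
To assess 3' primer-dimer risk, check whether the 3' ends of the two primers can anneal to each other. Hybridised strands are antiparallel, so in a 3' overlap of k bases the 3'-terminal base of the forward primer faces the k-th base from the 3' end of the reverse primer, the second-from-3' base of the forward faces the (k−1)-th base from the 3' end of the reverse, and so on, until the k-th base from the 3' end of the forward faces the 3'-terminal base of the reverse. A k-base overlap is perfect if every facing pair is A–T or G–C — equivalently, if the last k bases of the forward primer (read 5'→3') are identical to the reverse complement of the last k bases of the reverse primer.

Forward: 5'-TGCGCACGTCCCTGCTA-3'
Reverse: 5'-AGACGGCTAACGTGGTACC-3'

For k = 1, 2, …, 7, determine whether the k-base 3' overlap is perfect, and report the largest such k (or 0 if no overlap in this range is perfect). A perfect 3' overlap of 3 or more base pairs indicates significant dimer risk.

Last 7 bases (5'→3') — forward …CCTGCTA, reverse …TGGTACC.
Reverse complement of the reverse primer's last 7 bases: GGTACCA; its first k bases are the reverse complement of the reverse primer's last k bases, so a perfect k-base overlap needs the forward primer's last k bases to equal them.
Comparing (forward last k vs required): k=1: A vs G ✗; k=2: TA vs GG ✗; k=3: CTA vs GGT ✗; k=4: GCTA vs GGTA ✗; k=5: TGCTA vs GGTAC ✗; k=6: CTGCTA vs GGTACC ✗; k=7: CCTGCTA vs GGTACCA ✗.
No overlap length from 1 to 7 is perfect, so the longest perfect 3' overlap is 0.

Longest perfect overlap: 0 complementary base pairs; below the dimer-risk threshold (threshold 3).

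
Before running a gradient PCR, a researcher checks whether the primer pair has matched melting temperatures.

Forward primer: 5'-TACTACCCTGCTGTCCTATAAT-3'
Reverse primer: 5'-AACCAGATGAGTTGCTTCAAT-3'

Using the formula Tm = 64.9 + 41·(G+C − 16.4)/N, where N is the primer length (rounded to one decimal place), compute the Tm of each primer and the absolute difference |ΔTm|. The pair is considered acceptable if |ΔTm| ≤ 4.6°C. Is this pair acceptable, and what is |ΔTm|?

|ΔTm| = 2.6°C; the pair is acceptable.

Forward: G+C = 9, N = 22 → Tm = 64.9 + 41·(9 − 16.4)/22 = 51.1°C.
Reverse: G+C = 8, N = 21 → Tm = 64.9 + 41·(8 − 16.4)/21 = 48.5°C.
|ΔTm| = |51.1 − 48.5| = 2.6°C, ≤ 4.6°C.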